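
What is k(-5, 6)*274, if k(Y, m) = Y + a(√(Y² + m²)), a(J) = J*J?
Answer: 15344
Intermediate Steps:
a(J) = J²
k(Y, m) = Y + Y² + m² (k(Y, m) = Y + (√(Y² + m²))² = Y + (Y² + m²) = Y + Y² + m²)
k(-5, 6)*274 = (-5 + (-5)² + 6²)*274 = (-5 + 25 + 36)*274 = 56*274 = 15344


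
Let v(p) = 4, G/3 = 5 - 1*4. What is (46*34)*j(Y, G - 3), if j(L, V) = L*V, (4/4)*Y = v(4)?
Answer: 0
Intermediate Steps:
G = 3 (G = 3*(5 - 1*4) = 3*(5 - 4) = 3*1 = 3)
Y = 4
(46*34)*j(Y, G - 3) = (46*34)*(4*(3 - 3)) = 1564*(4*0) = 1564*0 = 0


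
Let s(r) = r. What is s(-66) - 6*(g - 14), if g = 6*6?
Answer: -198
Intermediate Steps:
g = 36
s(-66) - 6*(g - 14) = -66 - 6*(36 - 14) = -66 - 6*22 = -66 - 132 = -198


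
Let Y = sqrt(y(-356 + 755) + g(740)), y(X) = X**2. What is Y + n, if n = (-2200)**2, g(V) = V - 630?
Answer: 4840000 + sqrt(159311) ≈ 4.8404e+6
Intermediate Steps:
g(V) = -630 + V
Y = sqrt(159311) (Y = sqrt((-356 + 755)**2 + (-630 + 740)) = sqrt(399**2 + 110) = sqrt(159201 + 110) = sqrt(159311) ≈ 399.14)
n = 4840000
Y + n = sqrt(159311) + 4840000 = 4840000 + sqrt(159311)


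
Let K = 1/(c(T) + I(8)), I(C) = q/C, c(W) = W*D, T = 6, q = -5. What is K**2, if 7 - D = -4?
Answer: 64/273529 ≈ 0.00023398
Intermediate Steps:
D = 11 (D = 7 - 1*(-4) = 7 + 4 = 11)
c(W) = 11*W (c(W) = W*11 = 11*W)
I(C) = -5/C
K = 8/523 (K = 1/(11*6 - 5/8) = 1/(66 - 5*1/8) = 1/(66 - 5/8) = 1/(523/8) = 8/523 ≈ 0.015296)
K**2 = (8/523)**2 = 64/273529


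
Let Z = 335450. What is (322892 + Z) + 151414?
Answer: 809756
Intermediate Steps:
(322892 + Z) + 151414 = (322892 + 335450) + 151414 = 658342 + 151414 = 809756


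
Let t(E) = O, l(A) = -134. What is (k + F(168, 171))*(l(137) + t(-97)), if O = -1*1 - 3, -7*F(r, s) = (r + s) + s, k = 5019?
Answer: -4777974/7 ≈ -6.8257e+5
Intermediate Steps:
F(r, s) = -2*s/7 - r/7 (F(r, s) = -((r + s) + s)/7 = -(r + 2*s)/7 = -2*s/7 - r/7)
O = -4 (O = -1 - 3 = -4)
t(E) = -4
(k + F(168, 171))*(l(137) + t(-97)) = (5019 + (-2/7*171 - ⅐*168))*(-134 - 4) = (5019 + (-342/7 - 24))*(-138) = (5019 - 510/7)*(-138) = (34623/7)*(-138) = -4777974/7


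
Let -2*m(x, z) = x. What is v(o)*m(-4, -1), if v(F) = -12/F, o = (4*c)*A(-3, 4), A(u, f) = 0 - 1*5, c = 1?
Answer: 6/5 ≈ 1.2000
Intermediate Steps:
A(u, f) = -5 (A(u, f) = 0 - 5 = -5)
m(x, z) = -x/2
o = -20 (o = (4*1)*(-5) = 4*(-5) = -20)
v(o)*m(-4, -1) = (-12/(-20))*(-½*(-4)) = -12*(-1/20)*2 = (⅗)*2 = 6/5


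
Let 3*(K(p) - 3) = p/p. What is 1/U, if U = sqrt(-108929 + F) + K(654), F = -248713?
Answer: 15/1609439 - 27*I*sqrt(39738)/3218878 ≈ 9.32e-6 - 0.0016721*I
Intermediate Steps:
K(p) = 10/3 (K(p) = 3 + (p/p)/3 = 3 + (1/3)*1 = 3 + 1/3 = 10/3)
U = 10/3 + 3*I*sqrt(39738) (U = sqrt(-108929 - 248713) + 10/3 = sqrt(-357642) + 10/3 = 3*I*sqrt(39738) + 10/3 = 10/3 + 3*I*sqrt(39738) ≈ 3.3333 + 598.03*I)
1/U = 1/(10/3 + 3*I*sqrt(39738))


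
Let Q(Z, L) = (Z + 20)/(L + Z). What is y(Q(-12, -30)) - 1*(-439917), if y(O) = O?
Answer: 9238253/21 ≈ 4.3992e+5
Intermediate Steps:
Q(Z, L) = (20 + Z)/(L + Z)
y(Q(-12, -30)) - 1*(-439917) = (20 - 12)/(-30 - 12) - 1*(-439917) = 8/(-42) + 439917 = -1/42*8 + 439917 = -4/21 + 439917 = 9238253/21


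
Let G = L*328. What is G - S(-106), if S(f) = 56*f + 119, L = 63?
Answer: 26481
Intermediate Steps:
G = 20664 (G = 63*328 = 20664)
S(f) = 119 + 56*f
G - S(-106) = 20664 - (119 + 56*(-106)) = 20664 - (119 - 5936) = 20664 - 1*(-5817) = 20664 + 5817 = 26481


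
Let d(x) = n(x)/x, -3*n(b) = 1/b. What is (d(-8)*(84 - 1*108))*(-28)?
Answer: -7/2 ≈ -3.5000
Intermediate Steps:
n(b) = -1/(3*b)
d(x) = -1/(3*x**2) (d(x) = (-1/(3*x))/x = -1/(3*x**2))
(d(-8)*(84 - 1*108))*(-28) = ((-1/3/(-8)**2)*(84 - 1*108))*(-28) = ((-1/3*1/64)*(84 - 108))*(-28) = -1/192*(-24)*(-28) = (1/8)*(-28) = -7/2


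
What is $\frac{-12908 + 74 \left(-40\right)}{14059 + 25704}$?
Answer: $- \frac{15868}{39763} \approx -0.39906$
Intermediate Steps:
$\frac{-12908 + 74 \left(-40\right)}{14059 + 25704} = \frac{-12908 - 2960}{39763} = \left(-15868\right) \frac{1}{39763} = - \frac{15868}{39763}$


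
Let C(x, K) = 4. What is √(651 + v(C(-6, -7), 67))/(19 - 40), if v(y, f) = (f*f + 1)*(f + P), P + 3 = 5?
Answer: -√310461/21 ≈ -26.533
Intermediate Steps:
P = 2 (P = -3 + 5 = 2)
v(y, f) = (1 + f²)*(2 + f) (v(y, f) = (f*f + 1)*(f + 2) = (f² + 1)*(2 + f) = (1 + f²)*(2 + f))
√(651 + v(C(-6, -7), 67))/(19 - 40) = √(651 + (2 + 67 + 67³ + 2*67²))/(19 - 40) = √(651 + (2 + 67 + 300763 + 2*4489))/(-21) = -√(651 + (2 + 67 + 300763 + 8978))/21 = -√(651 + 309810)/21 = -√310461/21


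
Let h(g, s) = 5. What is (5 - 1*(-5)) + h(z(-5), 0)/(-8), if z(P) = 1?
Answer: 75/8 ≈ 9.3750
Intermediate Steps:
(5 - 1*(-5)) + h(z(-5), 0)/(-8) = (5 - 1*(-5)) + 5/(-8) = (5 + 5) + 5*(-⅛) = 10 - 5/8 = 75/8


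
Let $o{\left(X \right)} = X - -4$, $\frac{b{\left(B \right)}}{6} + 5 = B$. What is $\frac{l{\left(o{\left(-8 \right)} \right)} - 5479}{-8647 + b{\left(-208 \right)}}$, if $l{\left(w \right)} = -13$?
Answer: $\frac{5492}{9925} \approx 0.55335$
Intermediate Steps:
$b{\left(B \right)} = -30 + 6 B$
$o{\left(X \right)} = 4 + X$ ($o{\left(X \right)} = X + 4 = 4 + X$)
$\frac{l{\left(o{\left(-8 \right)} \right)} - 5479}{-8647 + b{\left(-208 \right)}} = \frac{-13 - 5479}{-8647 + \left(-30 + 6 \left(-208\right)\right)} = - \frac{5492}{-8647 - 1278} = - \frac{5492}{-9925} = \left(-5492\right) \left(- \frac{1}{9925}\right) = \frac{5492}{9925}$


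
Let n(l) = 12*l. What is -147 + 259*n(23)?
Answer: 71337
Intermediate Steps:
-147 + 259*n(23) = -147 + 259*(12*23) = -147 + 259*276 = -147 + 71484 = 71337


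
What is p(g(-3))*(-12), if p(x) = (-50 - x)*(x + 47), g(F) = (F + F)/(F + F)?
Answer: 29376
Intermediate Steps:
g(F) = 1 (g(F) = (2*F)/((2*F)) = (2*F)*(1/(2*F)) = 1)
p(x) = (-50 - x)*(47 + x)
p(g(-3))*(-12) = (-2350 - 1*1² - 97*1)*(-12) = (-2350 - 1*1 - 97)*(-12) = (-2350 - 1 - 97)*(-12) = -2448*(-12) = 29376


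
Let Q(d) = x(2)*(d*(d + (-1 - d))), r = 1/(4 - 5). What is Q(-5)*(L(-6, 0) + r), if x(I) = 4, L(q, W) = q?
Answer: -140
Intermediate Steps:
r = -1 (r = 1/(-1) = -1)
Q(d) = -4*d (Q(d) = 4*(d*(d + (-1 - d))) = 4*(d*(-1)) = 4*(-d) = -4*d)
Q(-5)*(L(-6, 0) + r) = (-4*(-5))*(-6 - 1) = 20*(-7) = -140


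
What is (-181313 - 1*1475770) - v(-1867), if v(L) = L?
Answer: -1655216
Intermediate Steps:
(-181313 - 1*1475770) - v(-1867) = (-181313 - 1*1475770) - 1*(-1867) = (-181313 - 1475770) + 1867 = -1657083 + 1867 = -1655216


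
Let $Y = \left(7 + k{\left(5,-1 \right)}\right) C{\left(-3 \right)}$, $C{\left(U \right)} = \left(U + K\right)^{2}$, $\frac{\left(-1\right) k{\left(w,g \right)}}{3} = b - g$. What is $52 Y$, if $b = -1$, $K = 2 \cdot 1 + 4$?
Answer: $3276$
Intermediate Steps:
$K = 6$ ($K = 2 + 4 = 6$)
$k{\left(w,g \right)} = 3 + 3 g$ ($k{\left(w,g \right)} = - 3 \left(-1 - g\right) = 3 + 3 g$)
$C{\left(U \right)} = \left(6 + U\right)^{2}$ ($C{\left(U \right)} = \left(U + 6\right)^{2} = \left(6 + U\right)^{2}$)
$Y = 63$ ($Y = \left(7 + \left(3 + 3 \left(-1\right)\right)\right) \left(6 - 3\right)^{2} = \left(7 + \left(3 - 3\right)\right) 3^{2} = \left(7 + 0\right) 9 = 7 \cdot 9 = 63$)
$52 Y = 52 \cdot 63 = 3276$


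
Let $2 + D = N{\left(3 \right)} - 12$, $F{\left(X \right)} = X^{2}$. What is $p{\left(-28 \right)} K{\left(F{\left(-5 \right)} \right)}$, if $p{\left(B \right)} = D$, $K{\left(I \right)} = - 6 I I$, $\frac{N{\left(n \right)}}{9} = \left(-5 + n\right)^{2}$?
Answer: $-82500$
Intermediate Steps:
$N{\left(n \right)} = 9 \left(-5 + n\right)^{2}$
$D = 22$ ($D = -2 + \left(9 \left(-5 + 3\right)^{2} - 12\right) = -2 - \left(12 - 9 \left(-2\right)^{2}\right) = -2 + \left(9 \cdot 4 - 12\right) = -2 + \left(36 - 12\right) = -2 + 24 = 22$)
$K{\left(I \right)} = - 6 I^{2}$
$p{\left(B \right)} = 22$
$p{\left(-28 \right)} K{\left(F{\left(-5 \right)} \right)} = 22 \left(- 6 \left(\left(-5\right)^{2}\right)^{2}\right) = 22 \left(- 6 \cdot 25^{2}\right) = 22 \left(\left(-6\right) 625\right) = 22 \left(-3750\right) = -82500$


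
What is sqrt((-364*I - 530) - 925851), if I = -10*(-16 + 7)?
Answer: I*sqrt(959141) ≈ 979.36*I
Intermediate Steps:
I = 90 (I = -10*(-9) = 90)
sqrt((-364*I - 530) - 925851) = sqrt((-364*90 - 530) - 925851) = sqrt((-32760 - 530) - 925851) = sqrt(-33290 - 925851) = sqrt(-959141) = I*sqrt(959141)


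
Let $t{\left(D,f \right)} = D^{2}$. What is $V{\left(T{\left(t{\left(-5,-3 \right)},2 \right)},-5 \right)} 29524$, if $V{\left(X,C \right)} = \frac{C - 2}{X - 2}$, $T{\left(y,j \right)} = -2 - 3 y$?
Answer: $\frac{206668}{79} \approx 2616.1$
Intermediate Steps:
$V{\left(X,C \right)} = \frac{-2 + C}{-2 + X}$
$V{\left(T{\left(t{\left(-5,-3 \right)},2 \right)},-5 \right)} 29524 = \frac{-2 - 5}{-2 - \left(2 + 3 \left(-5\right)^{2}\right)} 29524 = \frac{1}{-2 - 77} \left(-7\right) 29524 = \frac{1}{-79} \left(-7\right) 29524 = \left(- \frac{1}{79}\right) \left(-7\right) 29524 = \frac{7}{79} \cdot 29524 = \frac{206668}{79}$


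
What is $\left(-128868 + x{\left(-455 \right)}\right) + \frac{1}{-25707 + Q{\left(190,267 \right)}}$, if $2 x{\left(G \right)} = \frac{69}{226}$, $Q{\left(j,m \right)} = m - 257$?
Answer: $- \frac{1496805717551}{11615044} \approx -1.2887 \cdot 10^{5}$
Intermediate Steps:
$Q{\left(j,m \right)} = -257 + m$
$x{\left(G \right)} = \frac{69}{452}$ ($x{\left(G \right)} = \frac{69 \cdot \frac{1}{226}}{2} = \frac{1}{2} \cdot \frac{69}{226} = \frac{69}{452}$)
$\left(-128868 + x{\left(-455 \right)}\right) + \frac{1}{-25707 + Q{\left(190,267 \right)}} = \left(-128868 + \frac{69}{452}\right) + \frac{1}{-25707 + \left(-257 + 267\right)} = - \frac{58248267}{452} + \frac{1}{-25707 + 10} = - \frac{58248267}{452} + \frac{1}{-25697} = - \frac{58248267}{452} - \frac{1}{25697} = - \frac{1496805717551}{11615044}$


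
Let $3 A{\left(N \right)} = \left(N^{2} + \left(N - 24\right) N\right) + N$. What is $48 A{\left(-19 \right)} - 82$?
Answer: $18462$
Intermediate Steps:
$A{\left(N \right)} = \frac{N}{3} + \frac{N^{2}}{3} + \frac{N \left(-24 + N\right)}{3}$ ($A{\left(N \right)} = \frac{\left(N^{2} + \left(N - 24\right) N\right) + N}{3} = \frac{\left(N^{2} + \left(-24 + N\right) N\right) + N}{3} = \frac{\left(N^{2} + N \left(-24 + N\right)\right) + N}{3} = \frac{N + N^{2} + N \left(-24 + N\right)}{3} = \frac{N}{3} + \frac{N^{2}}{3} + \frac{N \left(-24 + N\right)}{3}$)
$48 A{\left(-19 \right)} - 82 = 48 \cdot \frac{1}{3} \left(-19\right) \left(-23 + 2 \left(-19\right)\right) - 82 = 48 \cdot \frac{1}{3} \left(-19\right) \left(-23 - 38\right) - 82 = 48 \cdot \frac{1}{3} \left(-19\right) \left(-61\right) - 82 = 48 \cdot \frac{1159}{3} - 82 = 18544 - 82 = 18462$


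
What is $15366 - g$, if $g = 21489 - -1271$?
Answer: $-7394$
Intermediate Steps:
$g = 22760$ ($g = 21489 + 1271 = 22760$)
$15366 - g = 15366 - 22760 = -7394$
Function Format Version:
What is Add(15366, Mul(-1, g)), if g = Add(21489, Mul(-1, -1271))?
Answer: -7394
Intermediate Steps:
g = 22760 (g = Add(21489, 1271) = 22760)
Add(15366, Mul(-1, g)) = Add(15366, Mul(-1, 22760)) = Add(15366, -22760) = -7394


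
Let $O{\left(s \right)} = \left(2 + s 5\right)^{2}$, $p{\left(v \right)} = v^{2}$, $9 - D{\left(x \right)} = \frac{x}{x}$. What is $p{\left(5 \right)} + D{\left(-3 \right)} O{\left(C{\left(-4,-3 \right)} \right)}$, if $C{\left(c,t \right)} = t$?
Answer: $1377$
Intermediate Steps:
$D{\left(x \right)} = 8$ ($D{\left(x \right)} = 9 - \frac{x}{x} = 9 - 1 = 8$)
$O{\left(s \right)} = \left(2 + 5 s\right)^{2}$
$p{\left(5 \right)} + D{\left(-3 \right)} O{\left(C{\left(-4,-3 \right)} \right)} = 5^{2} + 8 \left(2 + 5 \left(-3\right)\right)^{2} = 25 + 8 \left(2 - 15\right)^{2} = 25 + 8 \left(-13\right)^{2} = 25 + 8 \cdot 169 = 25 + 1352 = 1377$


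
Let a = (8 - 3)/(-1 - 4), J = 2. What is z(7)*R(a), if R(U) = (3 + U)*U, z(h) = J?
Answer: -4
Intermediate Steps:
z(h) = 2
a = -1 (a = 5/(-5) = 5*(-1/5) = -1)
R(U) = U*(3 + U)
z(7)*R(a) = 2*(-(3 - 1)) = 2*(-1*2) = 2*(-2) = -4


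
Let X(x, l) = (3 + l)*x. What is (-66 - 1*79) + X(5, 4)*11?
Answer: 240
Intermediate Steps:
X(x, l) = x*(3 + l)
(-66 - 1*79) + X(5, 4)*11 = (-66 - 1*79) + (5*(3 + 4))*11 = (-66 - 79) + (5*7)*11 = -145 + 35*11 = -145 + 385 = 240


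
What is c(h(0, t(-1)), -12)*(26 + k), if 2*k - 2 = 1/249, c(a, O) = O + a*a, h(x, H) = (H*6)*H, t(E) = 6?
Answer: 104536978/83 ≈ 1.2595e+6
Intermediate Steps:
h(x, H) = 6*H² (h(x, H) = (6*H)*H = 6*H²)
c(a, O) = O + a²
k = 499/498 (k = 1 + (½)/249 = 1 + (½)*(1/249) = 1 + 1/498 = 499/498 ≈ 1.0020)
c(h(0, t(-1)), -12)*(26 + k) = (-12 + (6*6²)²)*(26 + 499/498) = (-12 + (6*36)²)*(13447/498) = (-12 + 216²)*(13447/498) = (-12 + 46656)*(13447/498) = 46644*(13447/498) = 104536978/83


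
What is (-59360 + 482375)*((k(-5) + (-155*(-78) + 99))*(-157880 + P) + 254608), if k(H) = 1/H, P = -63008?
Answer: -1138800816202896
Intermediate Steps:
(-59360 + 482375)*((k(-5) + (-155*(-78) + 99))*(-157880 + P) + 254608) = (-59360 + 482375)*((1/(-5) + (-155*(-78) + 99))*(-157880 - 63008) + 254608) = 423015*((-⅕ + (12090 + 99))*(-220888) + 254608) = 423015*((-⅕ + 12189)*(-220888) + 254608) = 423015*((60944/5)*(-220888) + 254608) = 423015*(-13461798272/5 + 254608) = 423015*(-13460525232/5) = -1138800816202896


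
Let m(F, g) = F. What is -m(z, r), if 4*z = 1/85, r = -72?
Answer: -1/340 ≈ -0.0029412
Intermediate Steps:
z = 1/340 (z = (¼)/85 = (¼)*(1/85) = 1/340 ≈ 0.0029412)
-m(z, r) = -1*1/340 = -1/340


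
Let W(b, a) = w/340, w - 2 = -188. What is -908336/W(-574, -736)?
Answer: 154417120/93 ≈ 1.6604e+6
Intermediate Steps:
w = -186 (w = 2 - 188 = -186)
W(b, a) = -93/170 (W(b, a) = -186/340 = -186*1/340 = -93/170)
-908336/W(-574, -736) = -908336/(-93/170) = -908336*(-170/93) = 154417120/93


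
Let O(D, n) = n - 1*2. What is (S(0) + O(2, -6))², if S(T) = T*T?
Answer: 64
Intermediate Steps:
O(D, n) = -2 + n (O(D, n) = n - 2 = -2 + n)
S(T) = T²
(S(0) + O(2, -6))² = (0² + (-2 - 6))² = (0 - 8)² = (-8)² = 64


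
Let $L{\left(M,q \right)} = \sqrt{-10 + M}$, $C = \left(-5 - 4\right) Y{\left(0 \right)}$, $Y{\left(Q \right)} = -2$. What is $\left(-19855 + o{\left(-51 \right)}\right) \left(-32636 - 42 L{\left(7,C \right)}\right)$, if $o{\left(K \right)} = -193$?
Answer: $654286528 + 842016 i \sqrt{3} \approx 6.5429 \cdot 10^{8} + 1.4584 \cdot 10^{6} i$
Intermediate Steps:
$C = 18$ ($C = \left(-5 - 4\right) \left(-2\right) = \left(-9\right) \left(-2\right) = 18$)
$\left(-19855 + o{\left(-51 \right)}\right) \left(-32636 - 42 L{\left(7,C \right)}\right) = \left(-19855 - 193\right) \left(-32636 - 42 \sqrt{-10 + 7}\right) = - 20048 \left(-32636 - 42 \sqrt{-3}\right) = - 20048 \left(-32636 - 42 i \sqrt{3}\right) = 654286528 + 842016 i \sqrt{3}$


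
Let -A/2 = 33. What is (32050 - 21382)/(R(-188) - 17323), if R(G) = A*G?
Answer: -10668/4915 ≈ -2.1705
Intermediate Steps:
A = -66 (A = -2*33 = -66)
R(G) = -66*G
(32050 - 21382)/(R(-188) - 17323) = (32050 - 21382)/(-66*(-188) - 17323) = 10668/(12408 - 17323) = 10668/(-4915) = 10668*(-1/4915) = -10668/4915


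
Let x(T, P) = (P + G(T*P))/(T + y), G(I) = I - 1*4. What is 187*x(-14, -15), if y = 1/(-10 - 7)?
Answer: -607189/239 ≈ -2540.5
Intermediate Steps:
G(I) = -4 + I (G(I) = I - 4 = -4 + I)
y = -1/17 (y = 1/(-17) = -1/17 ≈ -0.058824)
x(T, P) = (-4 + P + P*T)/(-1/17 + T) (x(T, P) = (P + (-4 + T*P))/(T - 1/17) = (P + (-4 + P*T))/(-1/17 + T) = (-4 + P + P*T)/(-1/17 + T))
187*x(-14, -15) = 187*(17*(-4 - 15 - 15*(-14))/(-1 + 17*(-14))) = 187*(17*(-4 - 15 + 210)/(-1 - 238)) = 187*(17*191/(-239)) = 187*(17*(-1/239)*191) = 187*(-3247/239) = -607189/239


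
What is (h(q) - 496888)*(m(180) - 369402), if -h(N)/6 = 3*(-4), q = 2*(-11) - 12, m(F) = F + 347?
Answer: 183263002000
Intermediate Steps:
m(F) = 347 + F
q = -34 (q = -22 - 12 = -34)
h(N) = 72 (h(N) = -18*(-4) = -6*(-12) = 72)
(h(q) - 496888)*(m(180) - 369402) = (72 - 496888)*((347 + 180) - 369402) = -496816*(527 - 369402) = -496816*(-368875) = 183263002000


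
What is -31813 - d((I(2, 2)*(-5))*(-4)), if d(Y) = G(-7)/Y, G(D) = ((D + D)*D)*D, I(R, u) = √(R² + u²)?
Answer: -31813 + 343*√2/40 ≈ -31801.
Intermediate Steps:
G(D) = 2*D³ (G(D) = ((2*D)*D)*D = (2*D²)*D = 2*D³)
d(Y) = -686/Y (d(Y) = (2*(-7)³)/Y = (2*(-343))/Y = -686/Y)
-31813 - d((I(2, 2)*(-5))*(-4)) = -31813 - (-686)/((√(2² + 2²)*(-5))*(-4)) = -31813 - (-686)/((√(4 + 4)*(-5))*(-4)) = -31813 - (-686)/((√8*(-5))*(-4)) = -31813 - (-686)/(((2*√2)*(-5))*(-4)) = -31813 - (-686)/(-10*√2*(-4)) = -31813 - (-686)/(40*√2) = -31813 - (-686)*√2/80 = -31813 - (-343)*√2/40 = -31813 + 343*√2/40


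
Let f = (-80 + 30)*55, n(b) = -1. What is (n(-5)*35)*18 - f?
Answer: 2120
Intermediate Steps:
f = -2750 (f = -50*55 = -2750)
(n(-5)*35)*18 - f = -1*35*18 - 1*(-2750) = -35*18 + 2750 = -630 + 2750 = 2120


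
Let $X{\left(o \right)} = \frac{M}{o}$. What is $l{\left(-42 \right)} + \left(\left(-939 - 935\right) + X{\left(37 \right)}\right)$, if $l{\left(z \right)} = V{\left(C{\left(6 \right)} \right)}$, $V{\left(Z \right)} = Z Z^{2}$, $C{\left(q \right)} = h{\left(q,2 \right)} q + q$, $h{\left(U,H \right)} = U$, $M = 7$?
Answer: $\frac{2671925}{37} \approx 72214.0$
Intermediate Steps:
$C{\left(q \right)} = q + q^{2}$ ($C{\left(q \right)} = q q + q = q^{2} + q = q + q^{2}$)
$X{\left(o \right)} = \frac{7}{o}$
$V{\left(Z \right)} = Z^{3}$
$l{\left(z \right)} = 74088$ ($l{\left(z \right)} = \left(6 \left(1 + 6\right)\right)^{3} = \left(6 \cdot 7\right)^{3} = 42^{3} = 74088$)
$l{\left(-42 \right)} + \left(\left(-939 - 935\right) + X{\left(37 \right)}\right) = 74088 + \left(\left(-939 - 935\right) + \frac{7}{37}\right) = 74088 + \left(-1874 + 7 \cdot \frac{1}{37}\right) = 74088 + \left(-1874 + \frac{7}{37}\right) = 74088 - \frac{69331}{37} = \frac{2671925}{37}$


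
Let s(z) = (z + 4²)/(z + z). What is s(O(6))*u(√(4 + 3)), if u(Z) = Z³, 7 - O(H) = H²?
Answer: 91*√7/58 ≈ 4.1511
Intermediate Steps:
O(H) = 7 - H²
s(z) = (16 + z)/(2*z) (s(z) = (z + 16)/((2*z)) = (16 + z)*(1/(2*z)) = (16 + z)/(2*z))
s(O(6))*u(√(4 + 3)) = ((16 + (7 - 1*6²))/(2*(7 - 1*6²)))*(√(4 + 3))³ = ((16 + (7 - 1*36))/(2*(7 - 1*36)))*(√7)³ = ((16 + (7 - 36))/(2*(7 - 36)))*(7*√7) = ((½)*(16 - 29)/(-29))*(7*√7) = ((½)*(-1/29)*(-13))*(7*√7) = 13*(7*√7)/58 = 91*√7/58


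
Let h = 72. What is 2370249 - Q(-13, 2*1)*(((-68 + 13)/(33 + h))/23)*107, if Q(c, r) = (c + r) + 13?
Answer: 1144832621/483 ≈ 2.3703e+6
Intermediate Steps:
Q(c, r) = 13 + c + r
2370249 - Q(-13, 2*1)*(((-68 + 13)/(33 + h))/23)*107 = 2370249 - (13 - 13 + 2*1)*(((-68 + 13)/(33 + 72))/23)*107 = 2370249 - (13 - 13 + 2)*(-55/105*(1/23))*107 = 2370249 - 2*(-55*1/105*(1/23))*107 = 2370249 - 2*(-11/21*1/23)*107 = 2370249 - 2*(-11/483)*107 = 2370249 - (-22)*107/483 = 2370249 - 1*(-2354/483) = 2370249 + 2354/483 = 1144832621/483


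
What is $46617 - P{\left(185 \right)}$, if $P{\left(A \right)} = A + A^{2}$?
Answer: $12207$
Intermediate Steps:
$46617 - P{\left(185 \right)} = 46617 - 185 \left(1 + 185\right) = 46617 - 185 \cdot 186 = 46617 - 34410 = 12207$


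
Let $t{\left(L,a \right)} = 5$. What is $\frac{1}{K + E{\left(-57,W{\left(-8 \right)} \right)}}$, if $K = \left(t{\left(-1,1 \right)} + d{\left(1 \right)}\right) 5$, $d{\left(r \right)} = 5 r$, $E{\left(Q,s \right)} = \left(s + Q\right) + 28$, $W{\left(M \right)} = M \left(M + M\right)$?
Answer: $\frac{1}{149} \approx 0.0067114$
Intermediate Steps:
$W{\left(M \right)} = 2 M^{2}$ ($W{\left(M \right)} = M 2 M = 2 M^{2}$)
$E{\left(Q,s \right)} = 28 + Q + s$ ($E{\left(Q,s \right)} = \left(Q + s\right) + 28 = 28 + Q + s$)
$K = 50$ ($K = \left(5 + 5 \cdot 1\right) 5 = \left(5 + 5\right) 5 = 10 \cdot 5 = 50$)
$\frac{1}{K + E{\left(-57,W{\left(-8 \right)} \right)}} = \frac{1}{50 + \left(28 - 57 + 2 \left(-8\right)^{2}\right)} = \frac{1}{50 + \left(28 - 57 + 2 \cdot 64\right)} = \frac{1}{50 + \left(28 - 57 + 128\right)} = \frac{1}{50 + 99} = \frac{1}{149}$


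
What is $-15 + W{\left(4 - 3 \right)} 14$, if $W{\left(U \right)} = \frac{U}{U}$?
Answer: $-1$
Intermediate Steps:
$W{\left(U \right)} = 1$
$-15 + W{\left(4 - 3 \right)} 14 = -15 + 1 \cdot 14 = -15 + 14 = -1$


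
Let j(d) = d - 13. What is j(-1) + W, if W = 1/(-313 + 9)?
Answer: -4257/304 ≈ -14.003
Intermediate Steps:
j(d) = -13 + d
W = -1/304 (W = 1/(-304) = -1/304 ≈ -0.0032895)
j(-1) + W = (-13 - 1) - 1/304 = -14 - 1/304 = -4257/304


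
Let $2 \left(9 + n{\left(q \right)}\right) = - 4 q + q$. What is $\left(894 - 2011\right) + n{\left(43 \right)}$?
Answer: $- \frac{2381}{2} \approx -1190.5$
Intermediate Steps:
$n{\left(q \right)} = -9 - \frac{3 q}{2}$ ($n{\left(q \right)} = -9 + \frac{- 4 q + q}{2} = -9 + \frac{\left(-3\right) q}{2} = -9 - \frac{3 q}{2}$)
$\left(894 - 2011\right) + n{\left(43 \right)} = \left(894 - 2011\right) - \frac{147}{2} = -1117 - \frac{147}{2} = - \frac{2381}{2}$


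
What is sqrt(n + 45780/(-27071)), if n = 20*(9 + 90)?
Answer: 20*sqrt(3624454977)/27071 ≈ 44.478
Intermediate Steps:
n = 1980 (n = 20*99 = 1980)
sqrt(n + 45780/(-27071)) = sqrt(1980 + 45780/(-27071)) = sqrt(1980 + 45780*(-1/27071)) = sqrt(1980 - 45780/27071) = sqrt(53554800/27071) = 20*sqrt(3624454977)/27071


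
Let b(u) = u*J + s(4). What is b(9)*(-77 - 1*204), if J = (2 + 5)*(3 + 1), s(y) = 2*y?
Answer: -73060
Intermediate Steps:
J = 28 (J = 7*4 = 28)
b(u) = 8 + 28*u (b(u) = u*28 + 2*4 = 28*u + 8 = 8 + 28*u)
b(9)*(-77 - 1*204) = (8 + 28*9)*(-77 - 1*204) = (8 + 252)*(-77 - 204) = 260*(-281) = -73060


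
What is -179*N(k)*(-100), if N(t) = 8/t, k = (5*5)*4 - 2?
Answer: 71600/49 ≈ 1461.2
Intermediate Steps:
k = 98 (k = 25*4 - 2 = 100 - 2 = 98)
-179*N(k)*(-100) = -1432/98*(-100) = -179*4/49*(-100) = -716/49*(-100) = 71600/49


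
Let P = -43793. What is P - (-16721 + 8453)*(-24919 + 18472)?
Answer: -53347589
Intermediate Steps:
P - (-16721 + 8453)*(-24919 + 18472) = -43793 - (-16721 + 8453)*(-24919 + 18472) = -43793 - (-8268)*(-6447) = -43793 - 1*53303796 = -43793 - 53303796 = -53347589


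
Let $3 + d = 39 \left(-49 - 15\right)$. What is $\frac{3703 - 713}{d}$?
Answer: $- \frac{2990}{2499} \approx -1.1965$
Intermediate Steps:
$d = -2499$ ($d = -3 + 39 \left(-49 - 15\right) = -3 + 39 \left(-64\right) = -3 - 2496 = -2499$)
$\frac{3703 - 713}{d} = \frac{3703 - 713}{-2499} = \left(3703 - 713\right) \left(- \frac{1}{2499}\right) = 2990 \left(- \frac{1}{2499}\right) = - \frac{2990}{2499}$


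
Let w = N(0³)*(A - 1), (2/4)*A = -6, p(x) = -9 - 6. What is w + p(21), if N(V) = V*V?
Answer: -15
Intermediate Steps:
p(x) = -15
N(V) = V²
A = -12 (A = 2*(-6) = -12)
w = 0 (w = (0³)²*(-12 - 1) = 0²*(-13) = 0*(-13) = 0)
w + p(21) = 0 - 15 = -15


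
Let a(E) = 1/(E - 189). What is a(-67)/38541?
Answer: -1/9866496 ≈ -1.0135e-7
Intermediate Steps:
a(E) = 1/(-189 + E)
a(-67)/38541 = 1/(-189 - 67*38541) = (1/38541)/(-256) = -1/256*1/38541 = -1/9866496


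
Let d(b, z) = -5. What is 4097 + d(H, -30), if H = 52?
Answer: 4092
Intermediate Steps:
4097 + d(H, -30) = 4097 - 5 = 4092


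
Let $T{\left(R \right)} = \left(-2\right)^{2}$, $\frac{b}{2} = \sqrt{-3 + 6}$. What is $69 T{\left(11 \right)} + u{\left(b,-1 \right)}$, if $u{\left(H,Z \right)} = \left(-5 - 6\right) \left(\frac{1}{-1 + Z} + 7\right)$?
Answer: $\frac{409}{2} \approx 204.5$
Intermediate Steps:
$b = 2 \sqrt{3}$ ($b = 2 \sqrt{-3 + 6} = 2 \sqrt{3} \approx 3.4641$)
$T{\left(R \right)} = 4$
$u{\left(H,Z \right)} = -77 - \frac{11}{-1 + Z}$ ($u{\left(H,Z \right)} = - 11 \left(7 + \frac{1}{-1 + Z}\right) = -77 - \frac{11}{-1 + Z}$)
$69 T{\left(11 \right)} + u{\left(b,-1 \right)} = 69 \cdot 4 + \frac{11 \left(6 - -7\right)}{-1 - 1} = 276 + \frac{11 \left(6 + 7\right)}{-2} = 276 + 11 \left(- \frac{1}{2}\right) 13 = 276 - \frac{143}{2} = \frac{409}{2}$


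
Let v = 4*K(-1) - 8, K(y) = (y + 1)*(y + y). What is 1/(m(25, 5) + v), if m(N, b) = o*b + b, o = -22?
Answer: -1/113 ≈ -0.0088496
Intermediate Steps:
K(y) = 2*y*(1 + y) (K(y) = (1 + y)*(2*y) = 2*y*(1 + y))
m(N, b) = -21*b (m(N, b) = -22*b + b = -21*b)
v = -8 (v = 4*(2*(-1)*(1 - 1)) - 8 = 4*(2*(-1)*0) - 8 = 4*0 - 8 = 0 - 8 = -8)
1/(m(25, 5) + v) = 1/(-21*5 - 8) = 1/(-105 - 8) = 1/(-113) = -1/113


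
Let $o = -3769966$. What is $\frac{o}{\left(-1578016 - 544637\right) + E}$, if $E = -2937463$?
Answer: $\frac{1884983}{2530058} \approx 0.74504$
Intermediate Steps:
$\frac{o}{\left(-1578016 - 544637\right) + E} = - \frac{3769966}{\left(-1578016 - 544637\right) - 2937463} = - \frac{3769966}{-2122653 - 2937463} = - \frac{3769966}{-5060116} = \left(-3769966\right) \left(- \frac{1}{5060116}\right) = \frac{1884983}{2530058}$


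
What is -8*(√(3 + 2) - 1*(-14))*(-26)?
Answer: 2912 + 208*√5 ≈ 3377.1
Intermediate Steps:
-8*(√(3 + 2) - 1*(-14))*(-26) = -8*(√5 + 14)*(-26) = -8*(14 + √5)*(-26) = (-112 - 8*√5)*(-26) = 2912 + 208*√5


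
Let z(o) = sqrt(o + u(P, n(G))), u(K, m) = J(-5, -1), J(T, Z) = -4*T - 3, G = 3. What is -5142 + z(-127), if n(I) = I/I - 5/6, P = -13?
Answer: -5142 + I*sqrt(110) ≈ -5142.0 + 10.488*I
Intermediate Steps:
J(T, Z) = -3 - 4*T
n(I) = 1/6 (n(I) = 1 - 5*1/6 = 1 - 5/6 = 1/6)
u(K, m) = 17 (u(K, m) = -3 - 4*(-5) = -3 + 20 = 17)
z(o) = sqrt(17 + o) (z(o) = sqrt(o + 17) = sqrt(17 + o))
-5142 + z(-127) = -5142 + sqrt(17 - 127) = -5142 + sqrt(-110) = -5142 + I*sqrt(110)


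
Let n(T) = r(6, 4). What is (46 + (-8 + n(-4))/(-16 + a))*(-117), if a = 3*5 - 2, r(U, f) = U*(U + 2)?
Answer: -3822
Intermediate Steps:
r(U, f) = U*(2 + U)
n(T) = 48 (n(T) = 6*(2 + 6) = 6*8 = 48)
a = 13 (a = 15 - 2 = 13)
(46 + (-8 + n(-4))/(-16 + a))*(-117) = (46 + (-8 + 48)/(-16 + 13))*(-117) = (46 + 40/(-3))*(-117) = (46 + 40*(-⅓))*(-117) = (46 - 40/3)*(-117) = (98/3)*(-117) = -3822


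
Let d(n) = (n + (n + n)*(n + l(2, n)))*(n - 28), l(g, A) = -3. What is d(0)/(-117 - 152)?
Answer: 0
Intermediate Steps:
d(n) = (-28 + n)*(n + 2*n*(-3 + n)) (d(n) = (n + (n + n)*(n - 3))*(n - 28) = (n + (2*n)*(-3 + n))*(-28 + n) = (n + 2*n*(-3 + n))*(-28 + n) = (-28 + n)*(n + 2*n*(-3 + n)))
d(0)/(-117 - 152) = (0*(140 - 61*0 + 2*0**2))/(-117 - 152) = (0*(140 + 0 + 2*0))/(-269) = (0*(140 + 0 + 0))*(-1/269) = (0*140)*(-1/269) = 0*(-1/269) = 0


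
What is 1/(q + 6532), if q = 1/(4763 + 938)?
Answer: 5701/37238933 ≈ 0.00015309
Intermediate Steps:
q = 1/5701 ≈ 0.00017541
1/(q + 6532) = 1/(1/5701 + 6532) = 1/(37238933/5701) = 5701/37238933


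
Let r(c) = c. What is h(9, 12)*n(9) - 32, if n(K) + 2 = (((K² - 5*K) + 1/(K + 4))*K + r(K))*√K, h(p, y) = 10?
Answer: 129464/13 ≈ 9958.8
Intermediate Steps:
n(K) = -2 + √K*(K + K*(K² + 1/(4 + K) - 5*K)) (n(K) = -2 + (((K² - 5*K) + 1/(K + 4))*K + K)*√K = -2 + (((K² - 5*K) + 1/(4 + K))*K + K)*√K = -2 + ((K² + 1/(4 + K) - 5*K)*K + K)*√K = -2 + (K*(K² + 1/(4 + K) - 5*K) + K)*√K = -2 + (K + K*(K² + 1/(4 + K) - 5*K))*√K = -2 + √K*(K + K*(K² + 1/(4 + K) - 5*K)))
h(9, 12)*n(9) - 32 = 10*((-8 + 9^(9/2) - 9^(7/2) - 19*9^(5/2) - 2*9 + 5*9^(3/2))/(4 + 9)) - 32 = 10*((-8 + 19683 - 1*2187 - 19*243 - 18 + 5*27)/13) - 32 = 10*((-8 + 19683 - 2187 - 4617 - 18 + 135)/13) - 32 = 10*((1/13)*12988) - 32 = 10*(12988/13) - 32 = 129880/13 - 32 = 129464/13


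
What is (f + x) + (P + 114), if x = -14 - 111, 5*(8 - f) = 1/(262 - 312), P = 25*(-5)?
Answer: -31999/250 ≈ -128.00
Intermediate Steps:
P = -125
f = 2001/250 (f = 8 - 1/(5*(262 - 312)) = 8 - 1/5/(-50) = 8 - 1/5*(-1/50) = 8 + 1/250 = 2001/250 ≈ 8.0040)
x = -125
(f + x) + (P + 114) = (2001/250 - 125) + (-125 + 114) = -29249/250 - 11 = -31999/250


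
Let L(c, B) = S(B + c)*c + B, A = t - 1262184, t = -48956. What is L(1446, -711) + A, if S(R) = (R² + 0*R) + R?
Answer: 780916309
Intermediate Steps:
S(R) = R + R² (S(R) = (R² + 0) + R = R² + R = R + R²)
A = -1311140 (A = -48956 - 1262184 = -1311140)
L(c, B) = B + c*(B + c)*(1 + B + c) (L(c, B) = ((B + c)*(1 + (B + c)))*c + B = ((B + c)*(1 + B + c))*c + B = c*(B + c)*(1 + B + c) + B = B + c*(B + c)*(1 + B + c))
L(1446, -711) + A = (-711 + 1446*(-711 + 1446)*(1 - 711 + 1446)) - 1311140 = (-711 + 1446*735*736) - 1311140 = (-711 + 782228160) - 1311140 = 782227449 - 1311140 = 780916309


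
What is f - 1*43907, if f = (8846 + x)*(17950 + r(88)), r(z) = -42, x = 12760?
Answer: 386876341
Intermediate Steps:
f = 386920248 (f = (8846 + 12760)*(17950 - 42) = 21606*17908 = 386920248)
f - 1*43907 = 386920248 - 1*43907 = 386920248 - 43907 = 386876341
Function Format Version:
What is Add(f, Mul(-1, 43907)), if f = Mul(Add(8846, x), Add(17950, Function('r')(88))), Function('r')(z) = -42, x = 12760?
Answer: 386876341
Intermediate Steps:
f = 386920248 (f = Mul(Add(8846, 12760), Add(17950, -42)) = Mul(21606, 17908) = 386920248)
Add(f, Mul(-1, 43907)) = Add(386920248, Mul(-1, 43907)) = Add(386920248, -43907) = 386876341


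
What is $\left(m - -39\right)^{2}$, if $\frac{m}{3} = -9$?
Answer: $144$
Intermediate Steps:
$m = -27$ ($m = 3 \left(-9\right) = -27$)
$\left(m - -39\right)^{2} = \left(-27 - -39\right)^{2} = \left(-27 + 39\right)^{2} = 12^{2} = 144$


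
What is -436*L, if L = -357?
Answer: 155652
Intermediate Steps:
-436*L = -436*(-357) = 155652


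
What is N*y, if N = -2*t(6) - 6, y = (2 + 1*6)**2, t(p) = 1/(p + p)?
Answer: -1184/3 ≈ -394.67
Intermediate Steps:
t(p) = 1/(2*p)
y = 64 (y = (2 + 6)**2 = 8**2 = 64)
N = -37/6 (N = -1/6 - 6 = -37/6 ≈ -6.1667)
N*y = -37/6*64 = -1184/3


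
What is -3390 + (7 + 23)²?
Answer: -2490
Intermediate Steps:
-3390 + (7 + 23)² = -3390 + 30² = -3390 + 900 = -2490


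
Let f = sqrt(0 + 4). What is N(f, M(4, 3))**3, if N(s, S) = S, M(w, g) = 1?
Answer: 1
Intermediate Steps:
f = 2 (f = sqrt(4) = 2)
N(f, M(4, 3))**3 = 1**3 = 1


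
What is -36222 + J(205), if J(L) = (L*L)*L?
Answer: 8578903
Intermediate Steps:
J(L) = L³ (J(L) = L²*L = L³)
-36222 + J(205) = -36222 + 205³ = -36222 + 8615125 = 8578903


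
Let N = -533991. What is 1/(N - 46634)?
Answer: -1/580625 ≈ -1.7223e-6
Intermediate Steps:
1/(N - 46634) = 1/(-533991 - 46634) = 1/(-580625) = -1/580625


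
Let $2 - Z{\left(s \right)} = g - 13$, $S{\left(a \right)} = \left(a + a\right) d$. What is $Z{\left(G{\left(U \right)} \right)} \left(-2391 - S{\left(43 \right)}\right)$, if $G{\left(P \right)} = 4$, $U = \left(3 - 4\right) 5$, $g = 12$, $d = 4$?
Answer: $-8205$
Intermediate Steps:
$U = -5$ ($U = \left(-1\right) 5 = -5$)
$S{\left(a \right)} = 8 a$ ($S{\left(a \right)} = \left(a + a\right) 4 = 2 a 4 = 8 a$)
$Z{\left(s \right)} = 3$ ($Z{\left(s \right)} = 2 - \left(12 - 13\right) = 2 - -1 = 2 + 1 = 3$)
$Z{\left(G{\left(U \right)} \right)} \left(-2391 - S{\left(43 \right)}\right) = 3 \left(-2391 - 8 \cdot 43\right) = 3 \left(-2391 - 344\right) = 3 \left(-2735\right) = -8205$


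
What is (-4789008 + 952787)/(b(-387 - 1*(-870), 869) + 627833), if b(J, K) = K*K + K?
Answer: -3836221/1383863 ≈ -2.7721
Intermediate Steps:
b(J, K) = K + K**2 (b(J, K) = K**2 + K = K + K**2)
(-4789008 + 952787)/(b(-387 - 1*(-870), 869) + 627833) = (-4789008 + 952787)/(869*(1 + 869) + 627833) = -3836221/(869*870 + 627833) = -3836221/(756030 + 627833) = -3836221/1383863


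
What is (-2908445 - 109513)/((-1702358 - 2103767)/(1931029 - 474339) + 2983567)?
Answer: -293081949268/289741893807 ≈ -1.0115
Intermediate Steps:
(-2908445 - 109513)/((-1702358 - 2103767)/(1931029 - 474339) + 2983567) = -3017958/(-3806125/1456690 + 2983567) = -3017958/(-3806125*1/1456690 + 2983567) = -3017958/(-761225/291338 + 2983567) = -3017958/869225681421/291338 = -3017958*291338/869225681421 = -293081949268/289741893807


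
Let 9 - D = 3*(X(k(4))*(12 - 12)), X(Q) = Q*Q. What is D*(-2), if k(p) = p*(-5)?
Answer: -18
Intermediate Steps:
k(p) = -5*p
X(Q) = Q**2
D = 9 (D = 9 - 3*(-5*4)**2*(12 - 12) = 9 - 3*(-20)**2*0 = 9 - 3*400*0 = 9 - 3*0 = 9 - 1*0 = 9 + 0 = 9)
D*(-2) = 9*(-2) = -18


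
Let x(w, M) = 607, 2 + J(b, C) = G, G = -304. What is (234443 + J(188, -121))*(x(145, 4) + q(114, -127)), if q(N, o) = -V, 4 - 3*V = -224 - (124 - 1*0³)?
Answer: 343947253/3 ≈ 1.1465e+8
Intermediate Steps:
J(b, C) = -306 (J(b, C) = -2 - 304 = -306)
V = 352/3 (V = 4/3 - (-224 - (124 - 1*0³))/3 = 4/3 - (-224 - (124 - 1*0))/3 = 4/3 - (-224 - (124 + 0))/3 = 4/3 - (-224 - 1*124)/3 = 4/3 - (-224 - 124)/3 = 4/3 - ⅓*(-348) = 4/3 + 116 = 352/3 ≈ 117.33)
q(N, o) = -352/3 (q(N, o) = -1*352/3 = -352/3)
(234443 + J(188, -121))*(x(145, 4) + q(114, -127)) = (234443 - 306)*(607 - 352/3) = 234137*(1469/3) = 343947253/3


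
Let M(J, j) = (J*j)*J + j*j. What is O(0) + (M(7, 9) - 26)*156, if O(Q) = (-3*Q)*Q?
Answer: 77376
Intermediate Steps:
M(J, j) = j**2 + j*J**2 (M(J, j) = j*J**2 + j**2 = j**2 + j*J**2)
O(Q) = -3*Q**2
O(0) + (M(7, 9) - 26)*156 = -3*0**2 + (9*(9 + 7**2) - 26)*156 = -3*0 + (9*(9 + 49) - 26)*156 = 0 + (9*58 - 26)*156 = 0 + (522 - 26)*156 = 0 + 496*156 = 0 + 77376 = 77376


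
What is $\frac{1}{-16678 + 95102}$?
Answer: $\frac{1}{78424} \approx 1.2751 \cdot 10^{-5}$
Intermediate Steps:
$\frac{1}{-16678 + 95102} = \frac{1}{78424}$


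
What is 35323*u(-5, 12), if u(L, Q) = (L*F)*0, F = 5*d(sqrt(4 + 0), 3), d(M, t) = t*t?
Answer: 0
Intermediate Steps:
d(M, t) = t**2
F = 45 (F = 5*3**2 = 5*9 = 45)
u(L, Q) = 0 (u(L, Q) = (L*45)*0 = (45*L)*0 = 0)
35323*u(-5, 12) = 35323*0 = 0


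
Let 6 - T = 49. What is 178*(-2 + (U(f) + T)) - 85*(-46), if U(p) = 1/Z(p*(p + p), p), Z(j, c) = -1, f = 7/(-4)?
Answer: -4278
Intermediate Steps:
T = -43 (T = 6 - 1*49 = 6 - 49 = -43)
f = -7/4 (f = 7*(-¼) = -7/4 ≈ -1.7500)
U(p) = -1 (U(p) = 1/(-1) = -1)
178*(-2 + (U(f) + T)) - 85*(-46) = 178*(-2 + (-1 - 43)) - 85*(-46) = 178*(-2 - 44) + 3910 = 178*(-46) + 3910 = -8188 + 3910 = -4278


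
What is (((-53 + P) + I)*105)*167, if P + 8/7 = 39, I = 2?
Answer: -230460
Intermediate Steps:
P = 265/7 (P = -8/7 + 39 = 265/7 ≈ 37.857)
(((-53 + P) + I)*105)*167 = (((-53 + 265/7) + 2)*105)*167 = ((-106/7 + 2)*105)*167 = -92/7*105*167 = -1380*167 = -230460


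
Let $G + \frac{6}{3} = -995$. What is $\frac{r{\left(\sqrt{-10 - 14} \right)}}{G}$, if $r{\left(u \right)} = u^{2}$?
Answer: $\frac{24}{997} \approx 0.024072$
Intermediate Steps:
$G = -997$ ($G = -2 - 995 = -997$)
$\frac{r{\left(\sqrt{-10 - 14} \right)}}{G} = \frac{\left(\sqrt{-10 - 14}\right)^{2}}{-997} = \left(\sqrt{-24}\right)^{2} \left(- \frac{1}{997}\right) = \left(2 i \sqrt{6}\right)^{2} \left(- \frac{1}{997}\right) = \left(-24\right) \left(- \frac{1}{997}\right) = \frac{24}{997}$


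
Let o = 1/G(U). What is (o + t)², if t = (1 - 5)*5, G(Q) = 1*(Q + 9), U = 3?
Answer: 57121/144 ≈ 396.67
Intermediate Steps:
G(Q) = 9 + Q (G(Q) = 1*(9 + Q) = 9 + Q)
o = 1/12 (o = 1/(9 + 3) = 1/12 ≈ 0.083333)
t = -20 (t = -4*5 = -20)
(o + t)² = (1/12 - 20)² = (-239/12)² = 57121/144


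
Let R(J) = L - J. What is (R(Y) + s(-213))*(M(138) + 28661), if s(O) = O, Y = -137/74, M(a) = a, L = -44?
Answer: -543753919/74 ≈ -7.3480e+6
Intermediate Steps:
Y = -137/74 (Y = -137*1/74 = -137/74 ≈ -1.8514)
R(J) = -44 - J
(R(Y) + s(-213))*(M(138) + 28661) = ((-44 - 1*(-137/74)) - 213)*(138 + 28661) = ((-44 + 137/74) - 213)*28799 = (-3119/74 - 213)*28799 = -18881/74*28799 = -543753919/74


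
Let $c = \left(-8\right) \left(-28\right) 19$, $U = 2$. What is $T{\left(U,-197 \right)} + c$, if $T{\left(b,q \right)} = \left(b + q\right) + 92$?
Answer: $4153$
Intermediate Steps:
$c = 4256$ ($c = 224 \cdot 19 = 4256$)
$T{\left(b,q \right)} = 92 + b + q$
$T{\left(U,-197 \right)} + c = \left(92 + 2 - 197\right) + 4256 = -103 + 4256 = 4153$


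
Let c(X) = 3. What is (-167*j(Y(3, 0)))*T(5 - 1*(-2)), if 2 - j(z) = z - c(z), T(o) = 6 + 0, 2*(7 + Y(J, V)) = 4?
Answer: -10020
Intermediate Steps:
Y(J, V) = -5 (Y(J, V) = -7 + (½)*4 = -7 + 2 = -5)
T(o) = 6
j(z) = 5 - z (j(z) = 2 - (z - 1*3) = 2 - (z - 3) = 2 - (-3 + z) = 2 + (3 - z) = 5 - z)
(-167*j(Y(3, 0)))*T(5 - 1*(-2)) = -167*(5 - 1*(-5))*6 = -167*(5 + 5)*6 = -167*10*6 = -1670*6 = -10020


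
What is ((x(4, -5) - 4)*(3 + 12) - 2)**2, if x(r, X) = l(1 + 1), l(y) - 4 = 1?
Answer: 169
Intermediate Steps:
l(y) = 5 (l(y) = 4 + 1 = 5)
x(r, X) = 5
((x(4, -5) - 4)*(3 + 12) - 2)**2 = ((5 - 4)*(3 + 12) - 2)**2 = (1*15 - 2)**2 = (15 - 2)**2 = 13**2 = 169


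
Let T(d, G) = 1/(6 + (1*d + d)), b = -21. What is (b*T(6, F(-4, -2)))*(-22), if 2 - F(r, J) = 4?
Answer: 77/3 ≈ 25.667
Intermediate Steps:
F(r, J) = -2 (F(r, J) = 2 - 1*4 = 2 - 4 = -2)
T(d, G) = 1/(6 + 2*d) (T(d, G) = 1/(6 + (d + d)) = 1/(6 + 2*d))
(b*T(6, F(-4, -2)))*(-22) = -21/(2*(3 + 6))*(-22) = -21/(2*9)*(-22) = -21*1/18*(-22) = -7/6*(-22) = 77/3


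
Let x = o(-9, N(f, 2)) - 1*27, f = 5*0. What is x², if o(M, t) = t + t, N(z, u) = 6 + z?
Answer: 225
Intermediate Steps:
f = 0
o(M, t) = 2*t
x = -15 (x = 2*(6 + 0) - 1*27 = 2*6 - 27 = 12 - 27 = -15)
x² = (-15)² = 225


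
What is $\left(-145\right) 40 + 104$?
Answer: $-5696$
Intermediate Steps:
$\left(-145\right) 40 + 104 = -5800 + 104 = -5696$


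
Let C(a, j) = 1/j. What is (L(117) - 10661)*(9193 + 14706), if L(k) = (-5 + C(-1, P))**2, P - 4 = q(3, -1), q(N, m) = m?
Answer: -2288400947/9 ≈ -2.5427e+8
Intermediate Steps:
P = 3 (P = 4 - 1 = 3)
L(k) = 196/9 (L(k) = (-5 + 1/3)**2 = (-14/3)**2 = 196/9)
(L(117) - 10661)*(9193 + 14706) = (196/9 - 10661)*(9193 + 14706) = -95753/9*23899 = -2288400947/9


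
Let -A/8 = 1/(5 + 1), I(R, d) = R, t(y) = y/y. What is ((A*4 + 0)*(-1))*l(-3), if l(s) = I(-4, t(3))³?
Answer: -1024/3 ≈ -341.33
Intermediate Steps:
t(y) = 1
A = -4/3 (A = -8/(5 + 1) = -8/6 = -8*⅙ = -4/3 ≈ -1.3333)
l(s) = -64 (l(s) = (-4)³ = -64)
((A*4 + 0)*(-1))*l(-3) = ((-4/3*4 + 0)*(-1))*(-64) = ((-16/3 + 0)*(-1))*(-64) = -16/3*(-1)*(-64) = (16/3)*(-64) = -1024/3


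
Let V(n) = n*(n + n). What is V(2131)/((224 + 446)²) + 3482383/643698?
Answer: 926189279432/36119504025 ≈ 25.642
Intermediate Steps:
V(n) = 2*n² (V(n) = n*(2*n) = 2*n²)
V(2131)/((224 + 446)²) + 3482383/643698 = (2*2131²)/((224 + 446)²) + 3482383/643698 = (2*4541161)/(670²) + 3482383*(1/643698) = 9082322/448900 + 3482383/643698 = 9082322*(1/448900) + 3482383/643698 = 4541161/224450 + 3482383/643698 = 926189279432/36119504025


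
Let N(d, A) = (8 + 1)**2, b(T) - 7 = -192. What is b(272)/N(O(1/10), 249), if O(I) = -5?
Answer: -185/81 ≈ -2.2840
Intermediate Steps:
b(T) = -185 (b(T) = 7 - 192 = -185)
N(d, A) = 81 (N(d, A) = 9**2 = 81)
b(272)/N(O(1/10), 249) = -185/81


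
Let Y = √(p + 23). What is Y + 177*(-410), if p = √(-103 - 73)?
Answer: -72570 + √(23 + 4*I*√11) ≈ -72565.0 + 1.3326*I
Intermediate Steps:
p = 4*I*√11 (p = √(-176) = 4*I*√11 ≈ 13.266*I)
Y = √(23 + 4*I*√11) (Y = √(4*I*√11 + 23) = √(23 + 4*I*√11) ≈ 4.9775 + 1.3326*I)
Y + 177*(-410) = √(23 + 4*I*√11) + 177*(-410) = √(23 + 4*I*√11) - 72570 = -72570 + √(23 + 4*I*√11)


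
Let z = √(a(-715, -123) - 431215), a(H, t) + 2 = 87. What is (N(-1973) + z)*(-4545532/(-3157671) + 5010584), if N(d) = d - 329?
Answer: -36421738332081592/3157671 + 15821780335396*I*√431130/3157671 ≈ -1.1534e+10 + 3.29e+9*I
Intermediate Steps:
a(H, t) = 85 (a(H, t) = -2 + 87 = 85)
N(d) = -329 + d
z = I*√431130 (z = √(85 - 431215) = √(-431130) = I*√431130 ≈ 656.6*I)
(N(-1973) + z)*(-4545532/(-3157671) + 5010584) = ((-329 - 1973) + I*√431130)*(-4545532/(-3157671) + 5010584) = (-2302 + I*√431130)*(-4545532*(-1/3157671) + 5010584) = (-2302 + I*√431130)*(4545532/3157671 + 5010584) = (-2302 + I*√431130)*(15821780335396/3157671) = -36421738332081592/3157671 + 15821780335396*I*√431130/3157671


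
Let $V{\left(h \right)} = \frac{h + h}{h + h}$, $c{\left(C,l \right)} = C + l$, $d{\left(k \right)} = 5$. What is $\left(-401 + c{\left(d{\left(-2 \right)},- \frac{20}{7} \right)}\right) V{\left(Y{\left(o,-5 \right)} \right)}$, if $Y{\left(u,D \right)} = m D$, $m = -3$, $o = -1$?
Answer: $- \frac{2792}{7} \approx -398.86$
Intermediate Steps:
$Y{\left(u,D \right)} = - 3 D$
$V{\left(h \right)} = 1$ ($V{\left(h \right)} = \frac{2 h}{2 h} = 2 h \frac{1}{2 h} = 1$)
$\left(-401 + c{\left(d{\left(-2 \right)},- \frac{20}{7} \right)}\right) V{\left(Y{\left(o,-5 \right)} \right)} = \left(-401 + \left(5 - \frac{20}{7}\right)\right) 1 = \left(-401 + \frac{15}{7}\right) 1 = \left(- \frac{2792}{7}\right) 1 = - \frac{2792}{7}$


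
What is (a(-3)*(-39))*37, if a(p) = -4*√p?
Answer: 5772*I*√3 ≈ 9997.4*I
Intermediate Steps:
(a(-3)*(-39))*37 = (-4*I*√3*(-39))*37 = (156*I*√3)*37 = 5772*I*√3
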